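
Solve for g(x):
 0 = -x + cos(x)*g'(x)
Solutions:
 g(x) = C1 + Integral(x/cos(x), x)


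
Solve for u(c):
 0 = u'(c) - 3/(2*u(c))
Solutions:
 u(c) = -sqrt(C1 + 3*c)
 u(c) = sqrt(C1 + 3*c)


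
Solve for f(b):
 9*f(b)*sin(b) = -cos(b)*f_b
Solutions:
 f(b) = C1*cos(b)^9


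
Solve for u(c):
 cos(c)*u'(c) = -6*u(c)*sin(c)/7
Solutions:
 u(c) = C1*cos(c)^(6/7)


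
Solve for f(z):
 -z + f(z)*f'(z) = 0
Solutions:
 f(z) = -sqrt(C1 + z^2)
 f(z) = sqrt(C1 + z^2)


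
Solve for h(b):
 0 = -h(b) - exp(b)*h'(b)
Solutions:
 h(b) = C1*exp(exp(-b))


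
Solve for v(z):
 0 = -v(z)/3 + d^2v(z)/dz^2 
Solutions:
 v(z) = C1*exp(-sqrt(3)*z/3) + C2*exp(sqrt(3)*z/3)


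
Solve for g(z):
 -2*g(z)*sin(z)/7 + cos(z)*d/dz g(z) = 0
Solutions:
 g(z) = C1/cos(z)^(2/7)


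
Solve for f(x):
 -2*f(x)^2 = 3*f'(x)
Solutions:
 f(x) = 3/(C1 + 2*x)


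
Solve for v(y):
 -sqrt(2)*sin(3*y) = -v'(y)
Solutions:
 v(y) = C1 - sqrt(2)*cos(3*y)/3


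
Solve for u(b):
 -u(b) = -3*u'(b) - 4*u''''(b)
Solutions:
 u(b) = C1*exp(b*(-8/(1 + 3*sqrt(57))^(1/3) + (1 + 3*sqrt(57))^(1/3) + 4)/12)*sin(sqrt(3)*b*(8/(1 + 3*sqrt(57))^(1/3) + (1 + 3*sqrt(57))^(1/3))/12) + C2*exp(b*(-8/(1 + 3*sqrt(57))^(1/3) + (1 + 3*sqrt(57))^(1/3) + 4)/12)*cos(sqrt(3)*b*(8/(1 + 3*sqrt(57))^(1/3) + (1 + 3*sqrt(57))^(1/3))/12) + C3*exp(-b) + C4*exp(b*(-(1 + 3*sqrt(57))^(1/3) + 2 + 8/(1 + 3*sqrt(57))^(1/3))/6)


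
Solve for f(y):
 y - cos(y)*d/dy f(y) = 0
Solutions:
 f(y) = C1 + Integral(y/cos(y), y)


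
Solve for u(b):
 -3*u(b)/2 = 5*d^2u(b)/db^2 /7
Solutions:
 u(b) = C1*sin(sqrt(210)*b/10) + C2*cos(sqrt(210)*b/10)


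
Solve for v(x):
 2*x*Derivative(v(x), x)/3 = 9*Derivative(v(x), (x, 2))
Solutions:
 v(x) = C1 + C2*erfi(sqrt(3)*x/9)


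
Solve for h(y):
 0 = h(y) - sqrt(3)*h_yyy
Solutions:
 h(y) = C3*exp(3^(5/6)*y/3) + (C1*sin(3^(1/3)*y/2) + C2*cos(3^(1/3)*y/2))*exp(-3^(5/6)*y/6)


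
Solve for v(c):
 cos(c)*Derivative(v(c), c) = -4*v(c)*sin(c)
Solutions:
 v(c) = C1*cos(c)^4


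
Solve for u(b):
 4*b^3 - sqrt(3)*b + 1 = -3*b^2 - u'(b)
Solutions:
 u(b) = C1 - b^4 - b^3 + sqrt(3)*b^2/2 - b


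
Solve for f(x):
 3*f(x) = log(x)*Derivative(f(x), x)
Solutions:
 f(x) = C1*exp(3*li(x))


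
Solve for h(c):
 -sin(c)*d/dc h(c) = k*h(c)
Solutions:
 h(c) = C1*exp(k*(-log(cos(c) - 1) + log(cos(c) + 1))/2)


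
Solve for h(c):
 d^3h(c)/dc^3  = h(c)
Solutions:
 h(c) = C3*exp(c) + (C1*sin(sqrt(3)*c/2) + C2*cos(sqrt(3)*c/2))*exp(-c/2)


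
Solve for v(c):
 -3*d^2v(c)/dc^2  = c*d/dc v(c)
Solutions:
 v(c) = C1 + C2*erf(sqrt(6)*c/6)


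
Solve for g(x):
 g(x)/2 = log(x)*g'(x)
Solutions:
 g(x) = C1*exp(li(x)/2)


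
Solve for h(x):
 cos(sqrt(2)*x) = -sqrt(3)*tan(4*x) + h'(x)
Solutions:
 h(x) = C1 - sqrt(3)*log(cos(4*x))/4 + sqrt(2)*sin(sqrt(2)*x)/2


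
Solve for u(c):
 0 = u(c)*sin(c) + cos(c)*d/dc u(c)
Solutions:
 u(c) = C1*cos(c)


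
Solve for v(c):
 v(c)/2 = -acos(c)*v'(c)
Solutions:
 v(c) = C1*exp(-Integral(1/acos(c), c)/2)


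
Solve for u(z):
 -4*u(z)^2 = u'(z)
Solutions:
 u(z) = 1/(C1 + 4*z)


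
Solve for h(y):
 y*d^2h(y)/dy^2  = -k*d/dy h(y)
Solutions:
 h(y) = C1 + y^(1 - re(k))*(C2*sin(log(y)*Abs(im(k))) + C3*cos(log(y)*im(k)))


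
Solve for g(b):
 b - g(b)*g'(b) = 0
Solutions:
 g(b) = -sqrt(C1 + b^2)
 g(b) = sqrt(C1 + b^2)


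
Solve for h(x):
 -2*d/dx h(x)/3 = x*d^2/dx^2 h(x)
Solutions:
 h(x) = C1 + C2*x^(1/3)


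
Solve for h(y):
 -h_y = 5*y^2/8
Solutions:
 h(y) = C1 - 5*y^3/24


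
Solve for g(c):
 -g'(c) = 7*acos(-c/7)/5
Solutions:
 g(c) = C1 - 7*c*acos(-c/7)/5 - 7*sqrt(49 - c^2)/5


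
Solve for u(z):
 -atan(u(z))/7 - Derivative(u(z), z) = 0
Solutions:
 Integral(1/atan(_y), (_y, u(z))) = C1 - z/7


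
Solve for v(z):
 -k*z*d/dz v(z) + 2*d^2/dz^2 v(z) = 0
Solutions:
 v(z) = Piecewise((-sqrt(pi)*C1*erf(z*sqrt(-k)/2)/sqrt(-k) - C2, (k > 0) | (k < 0)), (-C1*z - C2, True))


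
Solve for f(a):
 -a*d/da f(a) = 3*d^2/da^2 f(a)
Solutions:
 f(a) = C1 + C2*erf(sqrt(6)*a/6)


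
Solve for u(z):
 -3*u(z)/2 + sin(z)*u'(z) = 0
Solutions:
 u(z) = C1*(cos(z) - 1)^(3/4)/(cos(z) + 1)^(3/4)


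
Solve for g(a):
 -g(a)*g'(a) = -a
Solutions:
 g(a) = -sqrt(C1 + a^2)
 g(a) = sqrt(C1 + a^2)


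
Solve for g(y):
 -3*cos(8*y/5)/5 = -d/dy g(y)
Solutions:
 g(y) = C1 + 3*sin(8*y/5)/8


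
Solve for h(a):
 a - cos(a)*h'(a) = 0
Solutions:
 h(a) = C1 + Integral(a/cos(a), a)


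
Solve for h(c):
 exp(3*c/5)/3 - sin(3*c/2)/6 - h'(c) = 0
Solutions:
 h(c) = C1 + 5*exp(3*c/5)/9 + cos(3*c/2)/9


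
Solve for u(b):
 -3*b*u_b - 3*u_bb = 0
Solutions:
 u(b) = C1 + C2*erf(sqrt(2)*b/2)


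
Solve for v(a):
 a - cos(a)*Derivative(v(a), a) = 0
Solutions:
 v(a) = C1 + Integral(a/cos(a), a)


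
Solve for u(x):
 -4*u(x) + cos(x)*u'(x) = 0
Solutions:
 u(x) = C1*(sin(x)^2 + 2*sin(x) + 1)/(sin(x)^2 - 2*sin(x) + 1)


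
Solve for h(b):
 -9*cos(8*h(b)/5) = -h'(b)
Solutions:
 -9*b - 5*log(sin(8*h(b)/5) - 1)/16 + 5*log(sin(8*h(b)/5) + 1)/16 = C1


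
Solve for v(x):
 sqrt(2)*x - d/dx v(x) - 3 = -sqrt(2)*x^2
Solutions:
 v(x) = C1 + sqrt(2)*x^3/3 + sqrt(2)*x^2/2 - 3*x


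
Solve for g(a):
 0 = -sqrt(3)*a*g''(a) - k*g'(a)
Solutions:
 g(a) = C1 + a^(-sqrt(3)*re(k)/3 + 1)*(C2*sin(sqrt(3)*log(a)*Abs(im(k))/3) + C3*cos(sqrt(3)*log(a)*im(k)/3))


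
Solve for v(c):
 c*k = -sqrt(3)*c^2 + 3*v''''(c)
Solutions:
 v(c) = C1 + C2*c + C3*c^2 + C4*c^3 + sqrt(3)*c^6/1080 + c^5*k/360


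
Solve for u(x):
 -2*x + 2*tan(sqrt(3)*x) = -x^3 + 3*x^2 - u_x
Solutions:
 u(x) = C1 - x^4/4 + x^3 + x^2 + 2*sqrt(3)*log(cos(sqrt(3)*x))/3


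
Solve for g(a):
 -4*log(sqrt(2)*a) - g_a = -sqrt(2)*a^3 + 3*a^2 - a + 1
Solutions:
 g(a) = C1 + sqrt(2)*a^4/4 - a^3 + a^2/2 - 4*a*log(a) - a*log(4) + 3*a


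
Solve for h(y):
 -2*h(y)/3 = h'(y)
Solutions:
 h(y) = C1*exp(-2*y/3)


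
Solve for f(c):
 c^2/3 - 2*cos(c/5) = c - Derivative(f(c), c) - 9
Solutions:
 f(c) = C1 - c^3/9 + c^2/2 - 9*c + 10*sin(c/5)


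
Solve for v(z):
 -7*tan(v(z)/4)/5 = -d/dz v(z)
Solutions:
 v(z) = -4*asin(C1*exp(7*z/20)) + 4*pi
 v(z) = 4*asin(C1*exp(7*z/20))


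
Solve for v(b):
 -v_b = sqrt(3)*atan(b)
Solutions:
 v(b) = C1 - sqrt(3)*(b*atan(b) - log(b^2 + 1)/2)


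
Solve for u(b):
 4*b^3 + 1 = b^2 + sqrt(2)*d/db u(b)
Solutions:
 u(b) = C1 + sqrt(2)*b^4/2 - sqrt(2)*b^3/6 + sqrt(2)*b/2


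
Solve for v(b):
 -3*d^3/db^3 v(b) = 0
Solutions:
 v(b) = C1 + C2*b + C3*b^2


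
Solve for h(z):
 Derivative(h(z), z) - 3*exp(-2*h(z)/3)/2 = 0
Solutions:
 h(z) = 3*log(-sqrt(C1 + 3*z)) - 3*log(3)/2
 h(z) = 3*log(C1 + 3*z)/2 - 3*log(3)/2


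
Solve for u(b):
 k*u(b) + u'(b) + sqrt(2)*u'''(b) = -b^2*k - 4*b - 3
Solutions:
 u(b) = C1*exp(b*(-6^(1/3)*(9*sqrt(2)*k + 2*sqrt(3)*sqrt(27*k^2/2 + sqrt(2)))^(1/3) + 2*2^(1/6)*3^(2/3)/(9*sqrt(2)*k + 2*sqrt(3)*sqrt(27*k^2/2 + sqrt(2)))^(1/3))/6) + C2*exp(b*(6^(1/3)*(9*sqrt(2)*k + 2*sqrt(3)*sqrt(27*k^2/2 + sqrt(2)))^(1/3)/12 - 2^(1/3)*3^(5/6)*I*(9*sqrt(2)*k + 2*sqrt(3)*sqrt(27*k^2/2 + sqrt(2)))^(1/3)/12 + 2*sqrt(2)/((-6^(1/3) + 2^(1/3)*3^(5/6)*I)*(9*sqrt(2)*k + 2*sqrt(3)*sqrt(27*k^2/2 + sqrt(2)))^(1/3)))) + C3*exp(b*(6^(1/3)*(9*sqrt(2)*k + 2*sqrt(3)*sqrt(27*k^2/2 + sqrt(2)))^(1/3)/12 + 2^(1/3)*3^(5/6)*I*(9*sqrt(2)*k + 2*sqrt(3)*sqrt(27*k^2/2 + sqrt(2)))^(1/3)/12 - 2*sqrt(2)/((6^(1/3) + 2^(1/3)*3^(5/6)*I)*(9*sqrt(2)*k + 2*sqrt(3)*sqrt(27*k^2/2 + sqrt(2)))^(1/3)))) - b^2 - 2*b/k - 3/k + 2/k^2


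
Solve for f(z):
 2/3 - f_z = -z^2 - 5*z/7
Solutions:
 f(z) = C1 + z^3/3 + 5*z^2/14 + 2*z/3


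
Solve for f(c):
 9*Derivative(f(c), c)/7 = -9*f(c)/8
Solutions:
 f(c) = C1*exp(-7*c/8)


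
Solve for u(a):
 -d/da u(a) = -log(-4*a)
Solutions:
 u(a) = C1 + a*log(-a) + a*(-1 + 2*log(2))


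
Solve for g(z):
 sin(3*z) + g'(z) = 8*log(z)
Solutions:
 g(z) = C1 + 8*z*log(z) - 8*z + cos(3*z)/3


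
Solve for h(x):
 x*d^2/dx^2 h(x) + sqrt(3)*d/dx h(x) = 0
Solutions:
 h(x) = C1 + C2*x^(1 - sqrt(3))


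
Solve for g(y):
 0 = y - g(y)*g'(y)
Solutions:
 g(y) = -sqrt(C1 + y^2)
 g(y) = sqrt(C1 + y^2)


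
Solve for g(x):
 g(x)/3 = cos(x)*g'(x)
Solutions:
 g(x) = C1*(sin(x) + 1)^(1/6)/(sin(x) - 1)^(1/6)


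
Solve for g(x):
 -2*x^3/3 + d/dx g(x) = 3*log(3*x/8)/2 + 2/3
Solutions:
 g(x) = C1 + x^4/6 + 3*x*log(x)/2 - 9*x*log(2)/2 - 5*x/6 + 3*x*log(3)/2


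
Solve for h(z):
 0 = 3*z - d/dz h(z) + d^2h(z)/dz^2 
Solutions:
 h(z) = C1 + C2*exp(z) + 3*z^2/2 + 3*z


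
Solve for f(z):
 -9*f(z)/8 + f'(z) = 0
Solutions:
 f(z) = C1*exp(9*z/8)


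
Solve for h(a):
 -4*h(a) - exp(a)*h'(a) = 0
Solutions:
 h(a) = C1*exp(4*exp(-a))


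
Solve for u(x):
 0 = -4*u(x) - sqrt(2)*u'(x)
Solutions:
 u(x) = C1*exp(-2*sqrt(2)*x)


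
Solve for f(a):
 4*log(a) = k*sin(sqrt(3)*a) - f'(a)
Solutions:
 f(a) = C1 - 4*a*log(a) + 4*a - sqrt(3)*k*cos(sqrt(3)*a)/3


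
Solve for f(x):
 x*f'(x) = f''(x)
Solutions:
 f(x) = C1 + C2*erfi(sqrt(2)*x/2)


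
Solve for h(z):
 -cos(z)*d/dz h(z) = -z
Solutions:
 h(z) = C1 + Integral(z/cos(z), z)


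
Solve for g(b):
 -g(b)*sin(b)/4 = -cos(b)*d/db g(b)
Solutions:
 g(b) = C1/cos(b)^(1/4)


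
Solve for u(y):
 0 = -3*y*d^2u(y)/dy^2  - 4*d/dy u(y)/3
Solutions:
 u(y) = C1 + C2*y^(5/9)


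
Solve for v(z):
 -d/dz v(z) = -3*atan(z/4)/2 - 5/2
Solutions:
 v(z) = C1 + 3*z*atan(z/4)/2 + 5*z/2 - 3*log(z^2 + 16)


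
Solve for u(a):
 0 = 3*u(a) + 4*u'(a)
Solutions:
 u(a) = C1*exp(-3*a/4)


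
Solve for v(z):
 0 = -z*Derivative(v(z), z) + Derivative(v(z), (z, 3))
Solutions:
 v(z) = C1 + Integral(C2*airyai(z) + C3*airybi(z), z)


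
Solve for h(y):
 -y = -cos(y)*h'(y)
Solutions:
 h(y) = C1 + Integral(y/cos(y), y)


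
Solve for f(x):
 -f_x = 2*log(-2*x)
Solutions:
 f(x) = C1 - 2*x*log(-x) + 2*x*(1 - log(2))


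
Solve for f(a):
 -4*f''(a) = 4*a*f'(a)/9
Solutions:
 f(a) = C1 + C2*erf(sqrt(2)*a/6)


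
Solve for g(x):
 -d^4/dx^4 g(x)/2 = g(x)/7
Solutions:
 g(x) = (C1*sin(14^(3/4)*x/14) + C2*cos(14^(3/4)*x/14))*exp(-14^(3/4)*x/14) + (C3*sin(14^(3/4)*x/14) + C4*cos(14^(3/4)*x/14))*exp(14^(3/4)*x/14)


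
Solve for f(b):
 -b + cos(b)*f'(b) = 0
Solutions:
 f(b) = C1 + Integral(b/cos(b), b)


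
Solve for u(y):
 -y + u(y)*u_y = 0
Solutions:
 u(y) = -sqrt(C1 + y^2)
 u(y) = sqrt(C1 + y^2)


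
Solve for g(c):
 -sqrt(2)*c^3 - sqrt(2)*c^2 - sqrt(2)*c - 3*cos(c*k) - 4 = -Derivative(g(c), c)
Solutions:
 g(c) = C1 + sqrt(2)*c^4/4 + sqrt(2)*c^3/3 + sqrt(2)*c^2/2 + 4*c + 3*sin(c*k)/k


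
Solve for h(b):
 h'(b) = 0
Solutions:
 h(b) = C1


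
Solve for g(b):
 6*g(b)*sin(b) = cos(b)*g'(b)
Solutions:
 g(b) = C1/cos(b)^6


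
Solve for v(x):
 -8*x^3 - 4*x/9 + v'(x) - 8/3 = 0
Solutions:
 v(x) = C1 + 2*x^4 + 2*x^2/9 + 8*x/3


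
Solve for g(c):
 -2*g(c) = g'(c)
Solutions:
 g(c) = C1*exp(-2*c)


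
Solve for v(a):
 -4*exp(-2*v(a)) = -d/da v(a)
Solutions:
 v(a) = log(-sqrt(C1 + 8*a))
 v(a) = log(C1 + 8*a)/2


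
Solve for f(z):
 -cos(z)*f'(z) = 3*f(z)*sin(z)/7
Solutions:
 f(z) = C1*cos(z)^(3/7)


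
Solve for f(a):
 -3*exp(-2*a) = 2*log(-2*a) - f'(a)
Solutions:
 f(a) = C1 + 2*a*log(-a) + 2*a*(-1 + log(2)) - 3*exp(-2*a)/2


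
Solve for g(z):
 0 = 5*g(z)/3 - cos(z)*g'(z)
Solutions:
 g(z) = C1*(sin(z) + 1)^(5/6)/(sin(z) - 1)^(5/6)


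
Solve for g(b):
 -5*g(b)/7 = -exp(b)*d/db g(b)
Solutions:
 g(b) = C1*exp(-5*exp(-b)/7)


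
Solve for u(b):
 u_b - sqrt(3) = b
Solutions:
 u(b) = C1 + b^2/2 + sqrt(3)*b


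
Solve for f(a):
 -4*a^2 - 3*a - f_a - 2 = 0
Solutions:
 f(a) = C1 - 4*a^3/3 - 3*a^2/2 - 2*a


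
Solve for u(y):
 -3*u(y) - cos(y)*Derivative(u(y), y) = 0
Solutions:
 u(y) = C1*(sin(y) - 1)^(3/2)/(sin(y) + 1)^(3/2)


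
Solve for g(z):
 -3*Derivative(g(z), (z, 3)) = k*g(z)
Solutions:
 g(z) = C1*exp(3^(2/3)*z*(-k)^(1/3)/3) + C2*exp(z*(-k)^(1/3)*(-3^(2/3) + 3*3^(1/6)*I)/6) + C3*exp(-z*(-k)^(1/3)*(3^(2/3) + 3*3^(1/6)*I)/6)


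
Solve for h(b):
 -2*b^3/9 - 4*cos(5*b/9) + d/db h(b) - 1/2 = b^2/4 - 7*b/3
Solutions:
 h(b) = C1 + b^4/18 + b^3/12 - 7*b^2/6 + b/2 + 36*sin(5*b/9)/5


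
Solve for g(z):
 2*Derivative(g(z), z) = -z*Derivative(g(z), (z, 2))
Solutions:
 g(z) = C1 + C2/z


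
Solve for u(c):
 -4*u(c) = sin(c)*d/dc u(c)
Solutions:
 u(c) = C1*(cos(c)^2 + 2*cos(c) + 1)/(cos(c)^2 - 2*cos(c) + 1)


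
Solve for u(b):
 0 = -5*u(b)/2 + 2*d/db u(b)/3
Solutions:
 u(b) = C1*exp(15*b/4)


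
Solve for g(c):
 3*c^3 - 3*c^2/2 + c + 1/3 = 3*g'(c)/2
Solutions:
 g(c) = C1 + c^4/2 - c^3/3 + c^2/3 + 2*c/9


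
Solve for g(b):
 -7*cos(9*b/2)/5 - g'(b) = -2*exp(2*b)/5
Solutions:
 g(b) = C1 + exp(2*b)/5 - 14*sin(9*b/2)/45


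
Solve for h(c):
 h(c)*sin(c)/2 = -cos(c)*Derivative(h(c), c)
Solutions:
 h(c) = C1*sqrt(cos(c))


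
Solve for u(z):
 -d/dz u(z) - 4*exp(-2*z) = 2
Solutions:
 u(z) = C1 - 2*z + 2*exp(-2*z)


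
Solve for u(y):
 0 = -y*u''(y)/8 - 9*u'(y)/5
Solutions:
 u(y) = C1 + C2/y^(67/5)


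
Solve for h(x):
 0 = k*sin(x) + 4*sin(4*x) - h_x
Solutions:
 h(x) = C1 - k*cos(x) - cos(4*x)


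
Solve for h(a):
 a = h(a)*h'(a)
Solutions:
 h(a) = -sqrt(C1 + a^2)
 h(a) = sqrt(C1 + a^2)


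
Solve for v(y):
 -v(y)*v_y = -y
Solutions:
 v(y) = -sqrt(C1 + y^2)
 v(y) = sqrt(C1 + y^2)


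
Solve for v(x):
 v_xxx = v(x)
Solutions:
 v(x) = C3*exp(x) + (C1*sin(sqrt(3)*x/2) + C2*cos(sqrt(3)*x/2))*exp(-x/2)


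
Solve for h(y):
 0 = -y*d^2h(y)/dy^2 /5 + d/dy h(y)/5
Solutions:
 h(y) = C1 + C2*y^2


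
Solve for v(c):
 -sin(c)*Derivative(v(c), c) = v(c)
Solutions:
 v(c) = C1*sqrt(cos(c) + 1)/sqrt(cos(c) - 1)


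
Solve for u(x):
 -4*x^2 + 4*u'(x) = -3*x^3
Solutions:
 u(x) = C1 - 3*x^4/16 + x^3/3


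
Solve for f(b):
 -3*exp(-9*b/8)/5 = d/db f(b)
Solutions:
 f(b) = C1 + 8*exp(-9*b/8)/15


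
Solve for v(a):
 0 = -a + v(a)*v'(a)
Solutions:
 v(a) = -sqrt(C1 + a^2)
 v(a) = sqrt(C1 + a^2)


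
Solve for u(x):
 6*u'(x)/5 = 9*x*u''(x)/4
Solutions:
 u(x) = C1 + C2*x^(23/15)


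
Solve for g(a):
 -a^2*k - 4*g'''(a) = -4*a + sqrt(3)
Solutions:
 g(a) = C1 + C2*a + C3*a^2 - a^5*k/240 + a^4/24 - sqrt(3)*a^3/24


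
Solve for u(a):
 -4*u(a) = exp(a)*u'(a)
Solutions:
 u(a) = C1*exp(4*exp(-a))


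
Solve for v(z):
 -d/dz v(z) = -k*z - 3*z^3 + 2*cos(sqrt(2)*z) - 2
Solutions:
 v(z) = C1 + k*z^2/2 + 3*z^4/4 + 2*z - sqrt(2)*sin(sqrt(2)*z)


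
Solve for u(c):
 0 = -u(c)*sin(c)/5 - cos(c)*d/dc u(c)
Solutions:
 u(c) = C1*cos(c)^(1/5)


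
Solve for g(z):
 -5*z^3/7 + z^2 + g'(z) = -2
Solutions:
 g(z) = C1 + 5*z^4/28 - z^3/3 - 2*z


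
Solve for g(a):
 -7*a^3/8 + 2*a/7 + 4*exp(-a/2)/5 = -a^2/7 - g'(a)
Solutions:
 g(a) = C1 + 7*a^4/32 - a^3/21 - a^2/7 + 8*exp(-a/2)/5


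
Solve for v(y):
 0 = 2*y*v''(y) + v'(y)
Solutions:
 v(y) = C1 + C2*sqrt(y)


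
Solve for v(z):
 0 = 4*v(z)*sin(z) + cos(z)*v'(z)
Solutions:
 v(z) = C1*cos(z)^4


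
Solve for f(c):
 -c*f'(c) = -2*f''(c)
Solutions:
 f(c) = C1 + C2*erfi(c/2)


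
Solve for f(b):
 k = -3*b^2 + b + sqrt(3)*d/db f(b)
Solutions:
 f(b) = C1 + sqrt(3)*b^3/3 - sqrt(3)*b^2/6 + sqrt(3)*b*k/3


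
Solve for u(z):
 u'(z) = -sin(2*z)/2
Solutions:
 u(z) = C1 + cos(2*z)/4


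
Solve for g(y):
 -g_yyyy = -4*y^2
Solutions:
 g(y) = C1 + C2*y + C3*y^2 + C4*y^3 + y^6/90


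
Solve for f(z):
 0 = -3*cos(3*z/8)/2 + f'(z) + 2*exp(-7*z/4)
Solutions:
 f(z) = C1 + 4*sin(3*z/8) + 8*exp(-7*z/4)/7


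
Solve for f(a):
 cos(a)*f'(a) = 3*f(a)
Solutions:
 f(a) = C1*(sin(a) + 1)^(3/2)/(sin(a) - 1)^(3/2)


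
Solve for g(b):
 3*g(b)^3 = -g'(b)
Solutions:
 g(b) = -sqrt(2)*sqrt(-1/(C1 - 3*b))/2
 g(b) = sqrt(2)*sqrt(-1/(C1 - 3*b))/2


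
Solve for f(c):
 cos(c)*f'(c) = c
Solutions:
 f(c) = C1 + Integral(c/cos(c), c)


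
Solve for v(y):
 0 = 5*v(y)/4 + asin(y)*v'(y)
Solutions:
 v(y) = C1*exp(-5*Integral(1/asin(y), y)/4)


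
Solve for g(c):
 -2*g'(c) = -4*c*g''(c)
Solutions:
 g(c) = C1 + C2*c^(3/2)


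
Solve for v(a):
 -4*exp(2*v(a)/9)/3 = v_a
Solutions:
 v(a) = 9*log(-sqrt(-1/(C1 - 4*a))) - 9*log(2) + 9*log(6)/2 + 9*log(3)
 v(a) = 9*log(-1/(C1 - 4*a))/2 - 9*log(2) + 9*log(6)/2 + 9*log(3)


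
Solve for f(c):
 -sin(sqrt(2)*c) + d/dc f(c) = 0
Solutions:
 f(c) = C1 - sqrt(2)*cos(sqrt(2)*c)/2


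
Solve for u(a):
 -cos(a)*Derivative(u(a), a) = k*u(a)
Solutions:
 u(a) = C1*exp(k*(log(sin(a) - 1) - log(sin(a) + 1))/2)


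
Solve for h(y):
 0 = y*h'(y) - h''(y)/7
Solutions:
 h(y) = C1 + C2*erfi(sqrt(14)*y/2)


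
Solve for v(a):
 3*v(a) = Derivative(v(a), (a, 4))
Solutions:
 v(a) = C1*exp(-3^(1/4)*a) + C2*exp(3^(1/4)*a) + C3*sin(3^(1/4)*a) + C4*cos(3^(1/4)*a)


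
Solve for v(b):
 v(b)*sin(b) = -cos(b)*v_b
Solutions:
 v(b) = C1*cos(b)


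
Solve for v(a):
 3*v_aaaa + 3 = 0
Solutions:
 v(a) = C1 + C2*a + C3*a^2 + C4*a^3 - a^4/24


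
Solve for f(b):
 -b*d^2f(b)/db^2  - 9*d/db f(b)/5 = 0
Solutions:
 f(b) = C1 + C2/b^(4/5)


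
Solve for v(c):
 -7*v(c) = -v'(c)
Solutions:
 v(c) = C1*exp(7*c)


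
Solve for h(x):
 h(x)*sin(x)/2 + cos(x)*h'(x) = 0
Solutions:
 h(x) = C1*sqrt(cos(x))


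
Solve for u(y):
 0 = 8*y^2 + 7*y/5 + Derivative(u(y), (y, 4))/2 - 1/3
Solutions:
 u(y) = C1 + C2*y + C3*y^2 + C4*y^3 - 2*y^6/45 - 7*y^5/300 + y^4/36


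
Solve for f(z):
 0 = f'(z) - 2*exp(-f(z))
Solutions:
 f(z) = log(C1 + 2*z)


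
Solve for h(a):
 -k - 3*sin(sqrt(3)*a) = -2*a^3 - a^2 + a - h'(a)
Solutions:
 h(a) = C1 - a^4/2 - a^3/3 + a^2/2 + a*k - sqrt(3)*cos(sqrt(3)*a)


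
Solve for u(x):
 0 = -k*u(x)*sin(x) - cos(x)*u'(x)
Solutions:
 u(x) = C1*exp(k*log(cos(x)))


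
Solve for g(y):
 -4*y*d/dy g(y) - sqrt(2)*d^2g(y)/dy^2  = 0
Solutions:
 g(y) = C1 + C2*erf(2^(1/4)*y)


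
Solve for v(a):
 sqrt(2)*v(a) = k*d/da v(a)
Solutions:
 v(a) = C1*exp(sqrt(2)*a/k)


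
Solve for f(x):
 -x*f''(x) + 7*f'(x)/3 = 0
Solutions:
 f(x) = C1 + C2*x^(10/3)


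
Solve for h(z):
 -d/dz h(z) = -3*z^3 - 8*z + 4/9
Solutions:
 h(z) = C1 + 3*z^4/4 + 4*z^2 - 4*z/9


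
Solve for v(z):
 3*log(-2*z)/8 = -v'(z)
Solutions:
 v(z) = C1 - 3*z*log(-z)/8 + 3*z*(1 - log(2))/8


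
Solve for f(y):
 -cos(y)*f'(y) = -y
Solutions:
 f(y) = C1 + Integral(y/cos(y), y)


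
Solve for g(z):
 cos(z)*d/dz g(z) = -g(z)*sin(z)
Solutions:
 g(z) = C1*cos(z)


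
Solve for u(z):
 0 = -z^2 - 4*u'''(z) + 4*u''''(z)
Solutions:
 u(z) = C1 + C2*z + C3*z^2 + C4*exp(z) - z^5/240 - z^4/48 - z^3/12


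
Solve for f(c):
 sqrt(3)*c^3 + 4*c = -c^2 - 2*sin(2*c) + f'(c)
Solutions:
 f(c) = C1 + sqrt(3)*c^4/4 + c^3/3 + 2*c^2 - cos(2*c)


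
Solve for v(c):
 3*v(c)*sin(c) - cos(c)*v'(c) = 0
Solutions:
 v(c) = C1/cos(c)^3


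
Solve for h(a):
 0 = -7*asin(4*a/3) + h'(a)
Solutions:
 h(a) = C1 + 7*a*asin(4*a/3) + 7*sqrt(9 - 16*a^2)/4


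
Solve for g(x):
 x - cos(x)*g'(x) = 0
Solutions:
 g(x) = C1 + Integral(x/cos(x), x)


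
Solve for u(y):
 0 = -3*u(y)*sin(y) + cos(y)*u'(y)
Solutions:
 u(y) = C1/cos(y)^3


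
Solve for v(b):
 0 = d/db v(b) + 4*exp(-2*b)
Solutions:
 v(b) = C1 + 2*exp(-2*b)


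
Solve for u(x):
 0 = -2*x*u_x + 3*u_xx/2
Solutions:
 u(x) = C1 + C2*erfi(sqrt(6)*x/3)


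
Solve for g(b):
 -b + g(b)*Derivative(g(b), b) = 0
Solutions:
 g(b) = -sqrt(C1 + b^2)
 g(b) = sqrt(C1 + b^2)


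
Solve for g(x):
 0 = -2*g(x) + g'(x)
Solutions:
 g(x) = C1*exp(2*x)


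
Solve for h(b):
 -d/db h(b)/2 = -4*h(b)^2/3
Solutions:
 h(b) = -3/(C1 + 8*b)


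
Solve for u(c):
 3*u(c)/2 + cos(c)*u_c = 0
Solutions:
 u(c) = C1*(sin(c) - 1)^(3/4)/(sin(c) + 1)^(3/4)


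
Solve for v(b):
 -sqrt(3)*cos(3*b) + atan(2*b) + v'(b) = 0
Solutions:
 v(b) = C1 - b*atan(2*b) + log(4*b^2 + 1)/4 + sqrt(3)*sin(3*b)/3


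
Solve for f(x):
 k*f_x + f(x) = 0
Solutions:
 f(x) = C1*exp(-x/k)


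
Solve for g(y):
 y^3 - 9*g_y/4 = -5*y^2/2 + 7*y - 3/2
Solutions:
 g(y) = C1 + y^4/9 + 10*y^3/27 - 14*y^2/9 + 2*y/3


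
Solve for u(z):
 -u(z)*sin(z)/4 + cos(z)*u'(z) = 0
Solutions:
 u(z) = C1/cos(z)^(1/4)


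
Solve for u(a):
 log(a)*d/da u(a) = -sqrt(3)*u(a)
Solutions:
 u(a) = C1*exp(-sqrt(3)*li(a))


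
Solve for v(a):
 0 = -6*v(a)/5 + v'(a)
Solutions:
 v(a) = C1*exp(6*a/5)


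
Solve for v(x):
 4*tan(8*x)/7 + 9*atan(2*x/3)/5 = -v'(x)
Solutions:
 v(x) = C1 - 9*x*atan(2*x/3)/5 + 27*log(4*x^2 + 9)/20 + log(cos(8*x))/14


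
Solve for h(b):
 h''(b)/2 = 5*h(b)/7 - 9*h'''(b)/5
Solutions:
 h(b) = C1*exp(-b*(35*35^(1/3)/(54*sqrt(26034) + 8713)^(1/3) + 70 + 35^(2/3)*(54*sqrt(26034) + 8713)^(1/3))/756)*sin(sqrt(3)*35^(1/3)*b*(-35^(1/3)*(54*sqrt(26034) + 8713)^(1/3) + 35/(54*sqrt(26034) + 8713)^(1/3))/756) + C2*exp(-b*(35*35^(1/3)/(54*sqrt(26034) + 8713)^(1/3) + 70 + 35^(2/3)*(54*sqrt(26034) + 8713)^(1/3))/756)*cos(sqrt(3)*35^(1/3)*b*(-35^(1/3)*(54*sqrt(26034) + 8713)^(1/3) + 35/(54*sqrt(26034) + 8713)^(1/3))/756) + C3*exp(b*(-35 + 35*35^(1/3)/(54*sqrt(26034) + 8713)^(1/3) + 35^(2/3)*(54*sqrt(26034) + 8713)^(1/3))/378)


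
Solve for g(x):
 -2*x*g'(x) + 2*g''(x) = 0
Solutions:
 g(x) = C1 + C2*erfi(sqrt(2)*x/2)


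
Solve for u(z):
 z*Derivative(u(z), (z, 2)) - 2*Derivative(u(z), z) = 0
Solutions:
 u(z) = C1 + C2*z^3


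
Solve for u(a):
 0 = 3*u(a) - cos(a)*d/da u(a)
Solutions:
 u(a) = C1*(sin(a) + 1)^(3/2)/(sin(a) - 1)^(3/2)


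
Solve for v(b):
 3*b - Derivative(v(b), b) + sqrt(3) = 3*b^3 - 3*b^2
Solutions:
 v(b) = C1 - 3*b^4/4 + b^3 + 3*b^2/2 + sqrt(3)*b


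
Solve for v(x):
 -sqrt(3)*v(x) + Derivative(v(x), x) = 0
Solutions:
 v(x) = C1*exp(sqrt(3)*x)


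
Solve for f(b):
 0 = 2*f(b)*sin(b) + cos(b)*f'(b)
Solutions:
 f(b) = C1*cos(b)^2


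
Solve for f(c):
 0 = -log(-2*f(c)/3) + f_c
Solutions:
 -Integral(1/(log(-_y) - log(3) + log(2)), (_y, f(c))) = C1 - c


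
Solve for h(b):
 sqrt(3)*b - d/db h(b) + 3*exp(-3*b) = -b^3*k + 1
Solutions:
 h(b) = C1 + b^4*k/4 + sqrt(3)*b^2/2 - b - exp(-3*b)


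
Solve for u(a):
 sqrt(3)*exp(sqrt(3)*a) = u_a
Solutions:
 u(a) = C1 + exp(sqrt(3)*a)


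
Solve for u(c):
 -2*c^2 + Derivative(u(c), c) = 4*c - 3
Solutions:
 u(c) = C1 + 2*c^3/3 + 2*c^2 - 3*c


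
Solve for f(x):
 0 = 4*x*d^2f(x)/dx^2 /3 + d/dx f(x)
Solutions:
 f(x) = C1 + C2*x^(1/4)


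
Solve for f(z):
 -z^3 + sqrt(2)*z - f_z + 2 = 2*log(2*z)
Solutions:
 f(z) = C1 - z^4/4 + sqrt(2)*z^2/2 - 2*z*log(z) - z*log(4) + 4*z


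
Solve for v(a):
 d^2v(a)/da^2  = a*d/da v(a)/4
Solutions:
 v(a) = C1 + C2*erfi(sqrt(2)*a/4)


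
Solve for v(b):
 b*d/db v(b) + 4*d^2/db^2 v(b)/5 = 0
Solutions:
 v(b) = C1 + C2*erf(sqrt(10)*b/4)


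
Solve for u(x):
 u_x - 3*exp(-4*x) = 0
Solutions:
 u(x) = C1 - 3*exp(-4*x)/4


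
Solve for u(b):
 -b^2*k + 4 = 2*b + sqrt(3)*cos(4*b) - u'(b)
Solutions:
 u(b) = C1 + b^3*k/3 + b^2 - 4*b + sqrt(3)*sin(4*b)/4


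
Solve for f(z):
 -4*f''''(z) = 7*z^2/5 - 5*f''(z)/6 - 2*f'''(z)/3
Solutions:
 f(z) = C1 + C2*z + C3*exp(z*(1 - sqrt(31))/12) + C4*exp(z*(1 + sqrt(31))/12) + 7*z^4/50 - 56*z^3/125 + 5712*z^2/625


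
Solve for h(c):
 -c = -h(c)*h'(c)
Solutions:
 h(c) = -sqrt(C1 + c^2)
 h(c) = sqrt(C1 + c^2)


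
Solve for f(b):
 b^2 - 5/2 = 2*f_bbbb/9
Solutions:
 f(b) = C1 + C2*b + C3*b^2 + C4*b^3 + b^6/80 - 15*b^4/32


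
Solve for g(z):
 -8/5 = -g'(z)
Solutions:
 g(z) = C1 + 8*z/5


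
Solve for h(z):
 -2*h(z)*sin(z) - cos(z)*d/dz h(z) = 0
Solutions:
 h(z) = C1*cos(z)^2


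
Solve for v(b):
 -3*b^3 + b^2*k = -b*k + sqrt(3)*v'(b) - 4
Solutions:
 v(b) = C1 - sqrt(3)*b^4/4 + sqrt(3)*b^3*k/9 + sqrt(3)*b^2*k/6 + 4*sqrt(3)*b/3


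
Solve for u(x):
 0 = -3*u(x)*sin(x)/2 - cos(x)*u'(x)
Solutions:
 u(x) = C1*cos(x)^(3/2)


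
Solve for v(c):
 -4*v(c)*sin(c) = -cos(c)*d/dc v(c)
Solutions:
 v(c) = C1/cos(c)^4


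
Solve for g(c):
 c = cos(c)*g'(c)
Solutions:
 g(c) = C1 + Integral(c/cos(c), c)


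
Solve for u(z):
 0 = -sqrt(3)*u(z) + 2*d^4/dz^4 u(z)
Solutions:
 u(z) = C1*exp(-2^(3/4)*3^(1/8)*z/2) + C2*exp(2^(3/4)*3^(1/8)*z/2) + C3*sin(2^(3/4)*3^(1/8)*z/2) + C4*cos(2^(3/4)*3^(1/8)*z/2)


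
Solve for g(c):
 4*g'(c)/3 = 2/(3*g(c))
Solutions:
 g(c) = -sqrt(C1 + c)
 g(c) = sqrt(C1 + c)


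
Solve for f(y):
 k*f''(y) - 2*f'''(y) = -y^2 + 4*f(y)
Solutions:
 f(y) = C1*exp(y*(-k^2/(-k^3/8 + sqrt(-k^6 + (216 - k^3)^2)/8 + 27)^(1/3) + 2*k - 4*(-k^3/8 + sqrt(-k^6 + (216 - k^3)^2)/8 + 27)^(1/3))/12) + C2*exp(y*(-k^2/((-1 + sqrt(3)*I)*(-k^3/8 + sqrt(-k^6 + (216 - k^3)^2)/8 + 27)^(1/3)) + k + (-k^3/8 + sqrt(-k^6 + (216 - k^3)^2)/8 + 27)^(1/3) - sqrt(3)*I*(-k^3/8 + sqrt(-k^6 + (216 - k^3)^2)/8 + 27)^(1/3))/6) + C3*exp(y*(k^2/((1 + sqrt(3)*I)*(-k^3/8 + sqrt(-k^6 + (216 - k^3)^2)/8 + 27)^(1/3)) + k + (-k^3/8 + sqrt(-k^6 + (216 - k^3)^2)/8 + 27)^(1/3) + sqrt(3)*I*(-k^3/8 + sqrt(-k^6 + (216 - k^3)^2)/8 + 27)^(1/3))/6) + k/8 + y^2/4


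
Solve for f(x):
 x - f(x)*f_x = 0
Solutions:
 f(x) = -sqrt(C1 + x^2)
 f(x) = sqrt(C1 + x^2)


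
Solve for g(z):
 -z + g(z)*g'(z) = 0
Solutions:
 g(z) = -sqrt(C1 + z^2)
 g(z) = sqrt(C1 + z^2)


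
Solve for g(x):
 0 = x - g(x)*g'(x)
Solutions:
 g(x) = -sqrt(C1 + x^2)
 g(x) = sqrt(C1 + x^2)


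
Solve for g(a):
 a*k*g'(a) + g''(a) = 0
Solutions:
 g(a) = Piecewise((-sqrt(2)*sqrt(pi)*C1*erf(sqrt(2)*a*sqrt(k)/2)/(2*sqrt(k)) - C2, (k > 0) | (k < 0)), (-C1*a - C2, True))


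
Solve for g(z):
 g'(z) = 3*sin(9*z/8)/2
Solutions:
 g(z) = C1 - 4*cos(9*z/8)/3


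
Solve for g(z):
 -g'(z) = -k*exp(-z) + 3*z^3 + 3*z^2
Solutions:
 g(z) = C1 - k*exp(-z) - 3*z^4/4 - z^3


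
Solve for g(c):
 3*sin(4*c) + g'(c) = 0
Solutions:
 g(c) = C1 + 3*cos(4*c)/4


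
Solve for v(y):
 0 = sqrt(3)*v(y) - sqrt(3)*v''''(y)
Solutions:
 v(y) = C1*exp(-y) + C2*exp(y) + C3*sin(y) + C4*cos(y)


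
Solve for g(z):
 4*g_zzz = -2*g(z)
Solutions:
 g(z) = C3*exp(-2^(2/3)*z/2) + (C1*sin(2^(2/3)*sqrt(3)*z/4) + C2*cos(2^(2/3)*sqrt(3)*z/4))*exp(2^(2/3)*z/4)


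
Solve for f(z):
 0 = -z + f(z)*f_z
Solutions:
 f(z) = -sqrt(C1 + z^2)
 f(z) = sqrt(C1 + z^2)


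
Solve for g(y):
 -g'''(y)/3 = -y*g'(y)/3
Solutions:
 g(y) = C1 + Integral(C2*airyai(y) + C3*airybi(y), y)


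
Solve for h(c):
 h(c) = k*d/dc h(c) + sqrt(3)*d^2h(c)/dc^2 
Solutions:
 h(c) = C1*exp(sqrt(3)*c*(-k + sqrt(k^2 + 4*sqrt(3)))/6) + C2*exp(-sqrt(3)*c*(k + sqrt(k^2 + 4*sqrt(3)))/6)


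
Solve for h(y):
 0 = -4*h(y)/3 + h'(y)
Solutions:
 h(y) = C1*exp(4*y/3)


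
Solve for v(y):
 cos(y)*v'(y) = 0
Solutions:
 v(y) = C1


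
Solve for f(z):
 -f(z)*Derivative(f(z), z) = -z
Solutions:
 f(z) = -sqrt(C1 + z^2)
 f(z) = sqrt(C1 + z^2)


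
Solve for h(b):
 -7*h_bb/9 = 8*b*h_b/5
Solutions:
 h(b) = C1 + C2*erf(6*sqrt(35)*b/35)


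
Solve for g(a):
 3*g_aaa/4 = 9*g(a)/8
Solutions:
 g(a) = C3*exp(2^(2/3)*3^(1/3)*a/2) + (C1*sin(2^(2/3)*3^(5/6)*a/4) + C2*cos(2^(2/3)*3^(5/6)*a/4))*exp(-2^(2/3)*3^(1/3)*a/4)


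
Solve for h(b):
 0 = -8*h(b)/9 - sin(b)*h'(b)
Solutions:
 h(b) = C1*(cos(b) + 1)^(4/9)/(cos(b) - 1)^(4/9)


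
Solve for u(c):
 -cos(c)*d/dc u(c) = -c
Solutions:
 u(c) = C1 + Integral(c/cos(c), c)


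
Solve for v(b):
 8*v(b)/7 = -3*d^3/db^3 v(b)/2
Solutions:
 v(b) = C3*exp(-2*2^(1/3)*21^(2/3)*b/21) + (C1*sin(2^(1/3)*3^(1/6)*7^(2/3)*b/7) + C2*cos(2^(1/3)*3^(1/6)*7^(2/3)*b/7))*exp(2^(1/3)*21^(2/3)*b/21)


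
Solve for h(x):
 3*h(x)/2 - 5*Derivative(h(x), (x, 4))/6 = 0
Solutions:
 h(x) = C1*exp(-sqrt(3)*5^(3/4)*x/5) + C2*exp(sqrt(3)*5^(3/4)*x/5) + C3*sin(sqrt(3)*5^(3/4)*x/5) + C4*cos(sqrt(3)*5^(3/4)*x/5)


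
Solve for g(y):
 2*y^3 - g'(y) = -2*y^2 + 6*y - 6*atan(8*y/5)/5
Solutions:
 g(y) = C1 + y^4/2 + 2*y^3/3 - 3*y^2 + 6*y*atan(8*y/5)/5 - 3*log(64*y^2 + 25)/8


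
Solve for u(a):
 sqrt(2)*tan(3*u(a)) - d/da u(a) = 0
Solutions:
 u(a) = -asin(C1*exp(3*sqrt(2)*a))/3 + pi/3
 u(a) = asin(C1*exp(3*sqrt(2)*a))/3


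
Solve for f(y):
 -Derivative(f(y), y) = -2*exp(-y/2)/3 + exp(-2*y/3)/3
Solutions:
 f(y) = C1 - 4*exp(-y/2)/3 + exp(-2*y/3)/2


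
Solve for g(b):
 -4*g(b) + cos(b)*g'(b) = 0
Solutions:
 g(b) = C1*(sin(b)^2 + 2*sin(b) + 1)/(sin(b)^2 - 2*sin(b) + 1)


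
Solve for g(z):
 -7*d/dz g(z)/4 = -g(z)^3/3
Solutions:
 g(z) = -sqrt(42)*sqrt(-1/(C1 + 4*z))/2
 g(z) = sqrt(42)*sqrt(-1/(C1 + 4*z))/2


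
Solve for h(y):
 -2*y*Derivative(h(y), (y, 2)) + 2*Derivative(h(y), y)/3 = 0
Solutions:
 h(y) = C1 + C2*y^(4/3)


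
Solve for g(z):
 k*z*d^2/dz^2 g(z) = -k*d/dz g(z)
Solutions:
 g(z) = C1 + C2*log(z)


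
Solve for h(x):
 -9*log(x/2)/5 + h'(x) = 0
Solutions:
 h(x) = C1 + 9*x*log(x)/5 - 9*x/5 - 9*x*log(2)/5


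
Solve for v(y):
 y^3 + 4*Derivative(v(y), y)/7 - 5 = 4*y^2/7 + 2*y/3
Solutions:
 v(y) = C1 - 7*y^4/16 + y^3/3 + 7*y^2/12 + 35*y/4


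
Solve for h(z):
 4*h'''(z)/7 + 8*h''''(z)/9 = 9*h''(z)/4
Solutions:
 h(z) = C1 + C2*z + C3*exp(9*z*(-2 + sqrt(102))/56) + C4*exp(-9*z*(2 + sqrt(102))/56)


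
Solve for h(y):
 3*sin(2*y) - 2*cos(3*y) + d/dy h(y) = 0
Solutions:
 h(y) = C1 + 2*sin(3*y)/3 + 3*cos(2*y)/2


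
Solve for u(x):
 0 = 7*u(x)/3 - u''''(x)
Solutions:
 u(x) = C1*exp(-3^(3/4)*7^(1/4)*x/3) + C2*exp(3^(3/4)*7^(1/4)*x/3) + C3*sin(3^(3/4)*7^(1/4)*x/3) + C4*cos(3^(3/4)*7^(1/4)*x/3)


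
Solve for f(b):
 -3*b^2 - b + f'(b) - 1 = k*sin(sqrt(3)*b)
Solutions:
 f(b) = C1 + b^3 + b^2/2 + b - sqrt(3)*k*cos(sqrt(3)*b)/3


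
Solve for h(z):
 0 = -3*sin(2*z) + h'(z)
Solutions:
 h(z) = C1 - 3*cos(2*z)/2


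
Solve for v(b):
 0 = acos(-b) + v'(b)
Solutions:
 v(b) = C1 - b*acos(-b) - sqrt(1 - b^2)


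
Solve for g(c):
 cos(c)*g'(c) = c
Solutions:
 g(c) = C1 + Integral(c/cos(c), c)


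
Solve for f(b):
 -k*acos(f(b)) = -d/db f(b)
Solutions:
 Integral(1/acos(_y), (_y, f(b))) = C1 + b*k


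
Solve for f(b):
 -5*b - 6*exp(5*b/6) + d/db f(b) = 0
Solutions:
 f(b) = C1 + 5*b^2/2 + 36*exp(5*b/6)/5


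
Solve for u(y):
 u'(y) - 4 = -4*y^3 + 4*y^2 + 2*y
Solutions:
 u(y) = C1 - y^4 + 4*y^3/3 + y^2 + 4*y


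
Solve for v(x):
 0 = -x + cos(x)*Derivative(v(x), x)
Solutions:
 v(x) = C1 + Integral(x/cos(x), x)


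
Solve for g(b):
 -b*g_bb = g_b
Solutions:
 g(b) = C1 + C2*log(b)


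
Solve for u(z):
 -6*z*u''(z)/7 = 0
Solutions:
 u(z) = C1 + C2*z


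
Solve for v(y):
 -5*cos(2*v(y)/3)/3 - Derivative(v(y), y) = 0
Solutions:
 5*y/3 - 3*log(sin(2*v(y)/3) - 1)/4 + 3*log(sin(2*v(y)/3) + 1)/4 = C1


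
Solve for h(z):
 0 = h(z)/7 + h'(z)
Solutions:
 h(z) = C1*exp(-z/7)


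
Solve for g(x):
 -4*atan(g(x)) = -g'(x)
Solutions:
 Integral(1/atan(_y), (_y, g(x))) = C1 + 4*x


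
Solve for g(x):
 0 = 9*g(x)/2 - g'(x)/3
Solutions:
 g(x) = C1*exp(27*x/2)


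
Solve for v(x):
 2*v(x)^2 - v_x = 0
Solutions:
 v(x) = -1/(C1 + 2*x)


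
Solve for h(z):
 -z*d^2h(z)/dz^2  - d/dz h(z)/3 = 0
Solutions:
 h(z) = C1 + C2*z^(2/3)


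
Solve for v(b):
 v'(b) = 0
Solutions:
 v(b) = C1


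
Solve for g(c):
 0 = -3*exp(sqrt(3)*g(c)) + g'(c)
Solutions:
 g(c) = sqrt(3)*(2*log(-1/(C1 + 3*c)) - log(3))/6


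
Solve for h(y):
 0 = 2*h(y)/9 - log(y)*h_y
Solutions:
 h(y) = C1*exp(2*li(y)/9)


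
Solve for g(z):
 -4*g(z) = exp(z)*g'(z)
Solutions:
 g(z) = C1*exp(4*exp(-z))


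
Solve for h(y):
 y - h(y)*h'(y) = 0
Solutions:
 h(y) = -sqrt(C1 + y^2)
 h(y) = sqrt(C1 + y^2)


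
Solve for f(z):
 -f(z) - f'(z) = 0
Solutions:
 f(z) = C1*exp(-z)


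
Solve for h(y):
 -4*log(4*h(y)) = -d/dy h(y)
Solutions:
 -Integral(1/(log(_y) + 2*log(2)), (_y, h(y)))/4 = C1 - y


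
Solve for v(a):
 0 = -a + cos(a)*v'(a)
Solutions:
 v(a) = C1 + Integral(a/cos(a), a)


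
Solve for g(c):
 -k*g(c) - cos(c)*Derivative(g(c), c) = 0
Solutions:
 g(c) = C1*exp(k*(log(sin(c) - 1) - log(sin(c) + 1))/2)


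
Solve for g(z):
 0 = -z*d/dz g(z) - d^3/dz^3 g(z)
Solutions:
 g(z) = C1 + Integral(C2*airyai(-z) + C3*airybi(-z), z)


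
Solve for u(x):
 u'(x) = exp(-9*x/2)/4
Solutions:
 u(x) = C1 - exp(-9*x/2)/18


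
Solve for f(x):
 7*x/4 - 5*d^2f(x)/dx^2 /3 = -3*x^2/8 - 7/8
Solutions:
 f(x) = C1 + C2*x + 3*x^4/160 + 7*x^3/40 + 21*x^2/80


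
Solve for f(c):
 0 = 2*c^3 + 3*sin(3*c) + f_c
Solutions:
 f(c) = C1 - c^4/2 + cos(3*c)


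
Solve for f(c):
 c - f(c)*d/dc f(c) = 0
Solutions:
 f(c) = -sqrt(C1 + c^2)
 f(c) = sqrt(C1 + c^2)


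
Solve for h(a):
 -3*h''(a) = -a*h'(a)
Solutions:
 h(a) = C1 + C2*erfi(sqrt(6)*a/6)


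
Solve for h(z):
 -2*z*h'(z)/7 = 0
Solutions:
 h(z) = C1


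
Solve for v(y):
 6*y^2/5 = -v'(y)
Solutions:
 v(y) = C1 - 2*y^3/5


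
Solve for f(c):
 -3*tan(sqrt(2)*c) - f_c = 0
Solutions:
 f(c) = C1 + 3*sqrt(2)*log(cos(sqrt(2)*c))/2


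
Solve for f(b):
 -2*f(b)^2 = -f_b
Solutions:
 f(b) = -1/(C1 + 2*b)


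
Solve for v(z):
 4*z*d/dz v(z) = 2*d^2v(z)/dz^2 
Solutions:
 v(z) = C1 + C2*erfi(z)


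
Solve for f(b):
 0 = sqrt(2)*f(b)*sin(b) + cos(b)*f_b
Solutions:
 f(b) = C1*cos(b)^(sqrt(2))


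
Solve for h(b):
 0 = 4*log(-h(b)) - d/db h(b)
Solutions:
 -li(-h(b)) = C1 + 4*b


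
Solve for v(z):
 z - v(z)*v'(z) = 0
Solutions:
 v(z) = -sqrt(C1 + z^2)
 v(z) = sqrt(C1 + z^2)


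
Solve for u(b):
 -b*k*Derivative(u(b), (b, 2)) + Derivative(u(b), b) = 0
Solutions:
 u(b) = C1 + b^(((re(k) + 1)*re(k) + im(k)^2)/(re(k)^2 + im(k)^2))*(C2*sin(log(b)*Abs(im(k))/(re(k)^2 + im(k)^2)) + C3*cos(log(b)*im(k)/(re(k)^2 + im(k)^2)))


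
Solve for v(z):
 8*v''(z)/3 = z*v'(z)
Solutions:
 v(z) = C1 + C2*erfi(sqrt(3)*z/4)


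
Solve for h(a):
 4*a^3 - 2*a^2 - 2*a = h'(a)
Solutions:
 h(a) = C1 + a^4 - 2*a^3/3 - a^2


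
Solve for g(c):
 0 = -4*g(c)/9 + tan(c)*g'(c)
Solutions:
 g(c) = C1*sin(c)^(4/9)


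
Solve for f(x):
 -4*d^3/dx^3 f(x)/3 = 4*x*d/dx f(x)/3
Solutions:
 f(x) = C1 + Integral(C2*airyai(-x) + C3*airybi(-x), x)


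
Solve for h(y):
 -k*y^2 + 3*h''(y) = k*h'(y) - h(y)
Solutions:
 h(y) = C1*exp(y*(k - sqrt(k^2 - 12))/6) + C2*exp(y*(k + sqrt(k^2 - 12))/6) + 2*k^3 + 2*k^2*y + k*y^2 - 6*k


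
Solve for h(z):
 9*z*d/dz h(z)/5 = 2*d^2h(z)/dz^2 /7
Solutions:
 h(z) = C1 + C2*erfi(3*sqrt(35)*z/10)


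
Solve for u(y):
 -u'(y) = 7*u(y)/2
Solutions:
 u(y) = C1*exp(-7*y/2)


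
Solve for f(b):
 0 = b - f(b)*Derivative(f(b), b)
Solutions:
 f(b) = -sqrt(C1 + b^2)
 f(b) = sqrt(C1 + b^2)


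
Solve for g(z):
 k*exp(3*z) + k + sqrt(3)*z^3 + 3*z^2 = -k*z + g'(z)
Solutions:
 g(z) = C1 + k*z^2/2 + k*z + k*exp(3*z)/3 + sqrt(3)*z^4/4 + z^3


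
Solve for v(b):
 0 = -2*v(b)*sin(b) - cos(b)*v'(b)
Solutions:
 v(b) = C1*cos(b)^2


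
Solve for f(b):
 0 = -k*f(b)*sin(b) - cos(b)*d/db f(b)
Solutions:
 f(b) = C1*exp(k*log(cos(b)))


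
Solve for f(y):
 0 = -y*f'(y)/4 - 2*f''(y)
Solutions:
 f(y) = C1 + C2*erf(y/4)


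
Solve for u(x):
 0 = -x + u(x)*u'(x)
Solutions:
 u(x) = -sqrt(C1 + x^2)
 u(x) = sqrt(C1 + x^2)


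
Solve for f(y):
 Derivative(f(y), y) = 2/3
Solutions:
 f(y) = C1 + 2*y/3


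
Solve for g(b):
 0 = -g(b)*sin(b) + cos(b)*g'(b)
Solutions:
 g(b) = C1/cos(b)


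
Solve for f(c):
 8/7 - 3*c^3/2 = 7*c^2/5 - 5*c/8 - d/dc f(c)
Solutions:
 f(c) = C1 + 3*c^4/8 + 7*c^3/15 - 5*c^2/16 - 8*c/7


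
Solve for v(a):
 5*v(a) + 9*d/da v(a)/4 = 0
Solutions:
 v(a) = C1*exp(-20*a/9)


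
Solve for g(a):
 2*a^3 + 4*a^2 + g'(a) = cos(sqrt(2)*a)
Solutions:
 g(a) = C1 - a^4/2 - 4*a^3/3 + sqrt(2)*sin(sqrt(2)*a)/2


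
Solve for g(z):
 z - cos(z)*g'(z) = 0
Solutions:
 g(z) = C1 + Integral(z/cos(z), z)


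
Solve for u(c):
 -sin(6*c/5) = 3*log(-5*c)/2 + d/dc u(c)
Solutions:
 u(c) = C1 - 3*c*log(-c)/2 - 3*c*log(5)/2 + 3*c/2 + 5*cos(6*c/5)/6


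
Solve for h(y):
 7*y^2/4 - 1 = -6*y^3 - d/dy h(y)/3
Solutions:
 h(y) = C1 - 9*y^4/2 - 7*y^3/4 + 3*y


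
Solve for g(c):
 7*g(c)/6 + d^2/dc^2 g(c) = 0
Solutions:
 g(c) = C1*sin(sqrt(42)*c/6) + C2*cos(sqrt(42)*c/6)


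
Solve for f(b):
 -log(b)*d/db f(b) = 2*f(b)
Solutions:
 f(b) = C1*exp(-2*li(b))


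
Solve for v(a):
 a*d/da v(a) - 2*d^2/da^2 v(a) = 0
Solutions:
 v(a) = C1 + C2*erfi(a/2)


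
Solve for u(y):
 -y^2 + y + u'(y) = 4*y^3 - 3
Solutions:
 u(y) = C1 + y^4 + y^3/3 - y^2/2 - 3*y


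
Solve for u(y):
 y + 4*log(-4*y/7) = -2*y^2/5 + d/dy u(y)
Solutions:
 u(y) = C1 + 2*y^3/15 + y^2/2 + 4*y*log(-y) + 4*y*(-log(7) - 1 + 2*log(2))


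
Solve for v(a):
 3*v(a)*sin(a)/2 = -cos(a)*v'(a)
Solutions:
 v(a) = C1*cos(a)^(3/2)


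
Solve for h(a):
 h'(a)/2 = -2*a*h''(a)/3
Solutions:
 h(a) = C1 + C2*a^(1/4)


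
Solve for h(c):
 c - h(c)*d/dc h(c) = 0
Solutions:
 h(c) = -sqrt(C1 + c^2)
 h(c) = sqrt(C1 + c^2)


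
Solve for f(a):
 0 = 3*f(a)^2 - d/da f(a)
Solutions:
 f(a) = -1/(C1 + 3*a)


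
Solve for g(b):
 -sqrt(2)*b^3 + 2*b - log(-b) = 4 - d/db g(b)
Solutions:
 g(b) = C1 + sqrt(2)*b^4/4 - b^2 + b*log(-b) + 3*b


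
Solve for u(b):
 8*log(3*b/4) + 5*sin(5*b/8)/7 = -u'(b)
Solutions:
 u(b) = C1 - 8*b*log(b) - 8*b*log(3) + 8*b + 16*b*log(2) + 8*cos(5*b/8)/7


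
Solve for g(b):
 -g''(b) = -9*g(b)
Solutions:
 g(b) = C1*exp(-3*b) + C2*exp(3*b)


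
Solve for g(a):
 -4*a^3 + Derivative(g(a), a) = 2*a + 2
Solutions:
 g(a) = C1 + a^4 + a^2 + 2*a


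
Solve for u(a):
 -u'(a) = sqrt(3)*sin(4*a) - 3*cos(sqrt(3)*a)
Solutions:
 u(a) = C1 + sqrt(3)*sin(sqrt(3)*a) + sqrt(3)*cos(4*a)/4


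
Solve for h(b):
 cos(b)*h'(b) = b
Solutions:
 h(b) = C1 + Integral(b/cos(b), b)


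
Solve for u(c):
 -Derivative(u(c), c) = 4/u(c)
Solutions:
 u(c) = -sqrt(C1 - 8*c)
 u(c) = sqrt(C1 - 8*c)


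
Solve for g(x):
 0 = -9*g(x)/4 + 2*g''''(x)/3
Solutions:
 g(x) = C1*exp(-2^(1/4)*3^(3/4)*x/2) + C2*exp(2^(1/4)*3^(3/4)*x/2) + C3*sin(2^(1/4)*3^(3/4)*x/2) + C4*cos(2^(1/4)*3^(3/4)*x/2)


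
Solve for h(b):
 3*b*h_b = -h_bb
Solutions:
 h(b) = C1 + C2*erf(sqrt(6)*b/2)


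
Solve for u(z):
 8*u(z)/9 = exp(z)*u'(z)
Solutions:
 u(z) = C1*exp(-8*exp(-z)/9)


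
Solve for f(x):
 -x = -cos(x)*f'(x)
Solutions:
 f(x) = C1 + Integral(x/cos(x), x)


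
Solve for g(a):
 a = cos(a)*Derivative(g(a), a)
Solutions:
 g(a) = C1 + Integral(a/cos(a), a)


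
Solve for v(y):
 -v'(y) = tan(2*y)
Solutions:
 v(y) = C1 + log(cos(2*y))/2


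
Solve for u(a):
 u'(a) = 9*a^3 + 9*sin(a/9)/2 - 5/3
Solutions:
 u(a) = C1 + 9*a^4/4 - 5*a/3 - 81*cos(a/9)/2


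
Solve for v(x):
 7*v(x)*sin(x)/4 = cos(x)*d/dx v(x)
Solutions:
 v(x) = C1/cos(x)^(7/4)


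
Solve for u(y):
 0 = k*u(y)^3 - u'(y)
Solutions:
 u(y) = -sqrt(2)*sqrt(-1/(C1 + k*y))/2
 u(y) = sqrt(2)*sqrt(-1/(C1 + k*y))/2


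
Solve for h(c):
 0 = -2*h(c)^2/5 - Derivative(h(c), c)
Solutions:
 h(c) = 5/(C1 + 2*c)


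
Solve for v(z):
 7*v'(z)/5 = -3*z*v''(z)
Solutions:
 v(z) = C1 + C2*z^(8/15)
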